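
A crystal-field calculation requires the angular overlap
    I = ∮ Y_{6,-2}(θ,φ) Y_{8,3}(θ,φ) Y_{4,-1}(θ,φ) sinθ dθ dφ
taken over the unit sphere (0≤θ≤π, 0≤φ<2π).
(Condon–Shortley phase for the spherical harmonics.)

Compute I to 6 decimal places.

m-sum 0 ✓  L=18 even ✓  2≤4≤14 ✓
Π(2lᵢ+1) = 13×17×9 = 1989
triangle coeff Δ(6,8,4) = 1/23279256
Σ_t [4,6]: t=4:+1/1658880 t=5:−1/518400 t=6:+1/1658880 = -1/1382400
(3j)²=504/46189 [(6 8 4; 0 0 0)], sign=-1
Σ_t [6,8]: t=6:+1/4147200 t=7:−1/1451520 t=8:+1/5806080 = -1/3628800
(3j)²=320/29393 [(6 8 4; -2 3 -1)], sign=+1
⇒ 4πI² = 207360/877591
I = (-1)√(207360/877591/(4π)) = -0.13712337

-0.137123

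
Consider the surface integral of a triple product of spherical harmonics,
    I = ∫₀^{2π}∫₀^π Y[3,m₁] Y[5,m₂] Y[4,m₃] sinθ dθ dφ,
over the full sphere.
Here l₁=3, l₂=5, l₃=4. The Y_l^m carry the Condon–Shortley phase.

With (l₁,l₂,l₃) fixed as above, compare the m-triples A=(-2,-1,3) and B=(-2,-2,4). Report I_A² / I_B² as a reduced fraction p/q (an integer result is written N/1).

Same 3,5,4: normalisation and zero-m 3j drop out of the ratio.
A: Δ: 4! 2! 6! / 13! → 1/180180; sum: t=3:−1/1440 t=4:+1/17280 = -11/17280; 3j²(3 5 4; -2 -1 3) = Δ·Π!·Σ² = 11/468  (sign +1)
B: Δ: 4! 2! 6! / 13! → 1/180180; sum: t=3:−1/8640 = -1/8640; 3j²(3 5 4; -2 -2 4) = Δ·Π!·Σ² = 14/1287  (sign -1)
I_A²/I_B² = (11/468)/(14/1287) = 121/56

121/56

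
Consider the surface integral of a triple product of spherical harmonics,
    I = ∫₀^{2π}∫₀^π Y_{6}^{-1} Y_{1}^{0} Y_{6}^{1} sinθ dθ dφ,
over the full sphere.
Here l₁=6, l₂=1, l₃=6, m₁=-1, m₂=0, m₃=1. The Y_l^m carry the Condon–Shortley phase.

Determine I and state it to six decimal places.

L=13 odd ⇒ parity kills the (l;000) factor ⇒ I = 0

0.000000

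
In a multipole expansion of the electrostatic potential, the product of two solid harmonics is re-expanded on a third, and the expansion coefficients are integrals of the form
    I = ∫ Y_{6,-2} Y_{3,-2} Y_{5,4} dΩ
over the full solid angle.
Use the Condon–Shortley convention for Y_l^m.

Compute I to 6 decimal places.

Rules hold: Σm=0, L=14 even, 3≤5≤9.
N = 13·7·11 = 1001
Δ = 4!·8!·2!/15! = 1/675675
Racah Σ t=1..3: t=1:−1/8640 t=2:+1/2304 t=3:−1/8640 = 7/34560
⇒ 3j(6 3 5; 0 0 0)² = 7/429, sgn -1
Racah Σ t=0..1: t=0:+1/967680 t=1:−1/60480 = -1/64512
⇒ 3j(6 3 5; -2 -2 4)² = 15/1001, sgn +1
4πI² = N·(3j₀)²·(3jₘ)² = 35/143
I = -1·√(0.244755/4π) = -0.13956004

-0.139560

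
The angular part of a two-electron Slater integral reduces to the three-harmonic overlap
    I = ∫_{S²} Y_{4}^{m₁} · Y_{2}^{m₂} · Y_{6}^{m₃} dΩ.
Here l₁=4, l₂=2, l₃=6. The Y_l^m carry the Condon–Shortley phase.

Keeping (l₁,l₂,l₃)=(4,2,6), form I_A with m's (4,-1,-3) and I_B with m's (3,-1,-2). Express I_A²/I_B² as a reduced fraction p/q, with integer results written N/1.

9/32

l's match ⇒ only the (l;m) 3-j factors differ between A and B.
A: triangle coeff Δ(4,2,6) = 1/6435; Σ_t [0,0]: t=0:+1/241920 = 1/241920; (3j)²=1/715 [(4 2 6; 4 -1 -3)], sign=-1
B: triangle coeff Δ(4,2,6) = 1/6435; Σ_t [0,0]: t=0:+1/30240 = 1/30240; (3j)²=32/6435 [(4 2 6; 3 -1 -2)], sign=+1
I_A²/I_B² = (1/715)/(32/6435) = 9/32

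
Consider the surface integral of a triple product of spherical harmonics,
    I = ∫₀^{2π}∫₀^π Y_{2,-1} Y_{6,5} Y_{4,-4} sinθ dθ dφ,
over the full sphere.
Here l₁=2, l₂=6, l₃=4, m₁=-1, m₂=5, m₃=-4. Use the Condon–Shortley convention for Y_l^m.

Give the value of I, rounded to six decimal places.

-0.204295

Rules hold: Σm=0, L=12 even, 4≤4≤8.
N = 5·13·9 = 585
Δ = 4!·0!·8!/13! = 1/6435
Racah Σ t=2..2: t=2:+1/2304 = 1/2304
⇒ 3j(2 6 4; 0 0 0)² = 5/143, sgn +1
Racah Σ t=3..3: t=3:−1/241920 = -1/241920
⇒ 3j(2 6 4; -1 5 -4)² = 1/39, sgn -1
4πI² = N·(3j₀)²·(3jₘ)² = 75/143
I = -1·√(0.524476/4π) = -0.20429497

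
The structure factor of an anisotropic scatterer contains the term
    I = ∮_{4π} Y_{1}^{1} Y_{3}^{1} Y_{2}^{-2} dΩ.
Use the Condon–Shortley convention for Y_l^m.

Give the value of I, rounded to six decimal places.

Checks pass: Σm=0; 6 even; l₃=2∈[2,4].
(2·1+1)(2·3+1)(2·2+1) = 105
Δ: 2! 0! 4! / 7! → 1/105
sum: t=1:−1/4 = -1/4
3j²(1 3 2; 0 0 0) = Δ·Π!·Σ² = 3/35  (sign -1)
sum: t=0:+1/48 = 1/48
3j²(1 3 2; 1 1 -2) = Δ·Π!·Σ² = 1/105  (sign +1)
combine: 4πI² = 105·3/35·1/105 = 3/35
take √, sign -1: I = -0.08258890

-0.082589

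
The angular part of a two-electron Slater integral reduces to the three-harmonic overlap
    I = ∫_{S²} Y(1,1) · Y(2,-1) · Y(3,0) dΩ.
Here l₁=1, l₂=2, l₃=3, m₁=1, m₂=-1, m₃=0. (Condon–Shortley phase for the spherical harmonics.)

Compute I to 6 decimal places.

Checks pass: Σm=0; 6 even; l₃=3∈[1,3].
(2·1+1)(2·2+1)(2·3+1) = 105
Δ: 0! 2! 4! / 7! → 1/105
sum: t=0:+1/4 = 1/4
3j²(1 2 3; 0 0 0) = Δ·Π!·Σ² = 3/35  (sign -1)
sum: t=0:+1/12 = 1/12
3j²(1 2 3; 1 -1 0) = Δ·Π!·Σ² = 1/35  (sign -1)
combine: 4πI² = 105·3/35·1/35 = 9/35
take √, sign +1: I = 0.14304817

0.143048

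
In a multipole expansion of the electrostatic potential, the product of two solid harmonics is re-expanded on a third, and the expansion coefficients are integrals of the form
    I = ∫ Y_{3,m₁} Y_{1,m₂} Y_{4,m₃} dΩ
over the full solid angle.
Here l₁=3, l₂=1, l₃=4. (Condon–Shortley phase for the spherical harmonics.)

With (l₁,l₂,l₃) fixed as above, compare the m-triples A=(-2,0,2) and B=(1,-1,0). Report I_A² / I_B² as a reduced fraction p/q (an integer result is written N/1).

2/1

l's match ⇒ only the (l;m) 3-j factors differ between A and B.
A: triangle coeff Δ(3,1,4) = 1/252; Σ_t [0,0]: t=0:+1/120 = 1/120; (3j)²=1/21 [(3 1 4; -2 0 2)], sign=+1
B: triangle coeff Δ(3,1,4) = 1/252; Σ_t [0,0]: t=0:+1/96 = 1/96; (3j)²=1/42 [(3 1 4; 1 -1 0)], sign=+1
I_A²/I_B² = (1/21)/(1/42) = 2/1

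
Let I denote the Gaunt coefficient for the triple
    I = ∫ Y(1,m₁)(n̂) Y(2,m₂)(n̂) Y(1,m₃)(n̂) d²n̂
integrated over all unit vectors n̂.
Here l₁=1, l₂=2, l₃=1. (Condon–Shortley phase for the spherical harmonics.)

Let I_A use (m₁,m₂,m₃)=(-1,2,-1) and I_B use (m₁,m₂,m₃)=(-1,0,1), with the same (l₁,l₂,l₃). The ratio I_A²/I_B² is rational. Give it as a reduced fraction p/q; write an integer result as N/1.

l's match ⇒ only the (l;m) 3-j factors differ between A and B.
A: triangle coeff Δ(1,2,1) = 1/30; Σ_t [2,2]: t=2:+1/4 = 1/4; (3j)²=1/5 [(1 2 1; -1 2 -1)], sign=+1
B: triangle coeff Δ(1,2,1) = 1/30; Σ_t [2,2]: t=2:+1/4 = 1/4; (3j)²=1/30 [(1 2 1; -1 0 1)], sign=+1
I_A²/I_B² = (1/5)/(1/30) = 6/1

6/1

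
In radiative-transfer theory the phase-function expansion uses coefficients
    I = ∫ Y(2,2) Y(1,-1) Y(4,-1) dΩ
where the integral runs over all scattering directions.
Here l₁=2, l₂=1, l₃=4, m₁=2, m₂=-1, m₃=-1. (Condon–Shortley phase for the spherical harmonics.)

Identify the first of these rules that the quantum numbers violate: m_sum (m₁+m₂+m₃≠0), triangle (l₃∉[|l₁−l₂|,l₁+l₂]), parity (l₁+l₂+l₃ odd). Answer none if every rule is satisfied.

azimuthal sum: 2 − 1 − 1 = 0  ✓
1 ≤ 4 ≤ 3 (triangle on l)  ✗
L = 2 + 1 + 4 = 7 (odd)

triangle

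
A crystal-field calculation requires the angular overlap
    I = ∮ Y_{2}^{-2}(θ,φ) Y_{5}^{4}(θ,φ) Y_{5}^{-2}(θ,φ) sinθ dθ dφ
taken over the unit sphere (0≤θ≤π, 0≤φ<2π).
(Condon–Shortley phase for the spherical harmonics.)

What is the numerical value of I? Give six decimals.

Checks pass: Σm=0; 12 even; l₃=5∈[3,7].
(2·2+1)(2·5+1)(2·5+1) = 605
Δ: 2! 2! 8! / 13! → 1/38610
sum: t=0:+1/2880 t=1:−1/576 t=2:+1/2880 = -1/960
3j²(2 5 5; 0 0 0) = Δ·Π!·Σ² = 10/429  (sign +1)
sum: t=2:+1/20160 = 1/20160
3j²(2 5 5; -2 4 -2) = Δ·Π!·Σ² = 12/715  (sign -1)
combine: 4πI² = 605·10/429·12/715 = 40/169
take √, sign -1: I = -0.13724032

-0.137240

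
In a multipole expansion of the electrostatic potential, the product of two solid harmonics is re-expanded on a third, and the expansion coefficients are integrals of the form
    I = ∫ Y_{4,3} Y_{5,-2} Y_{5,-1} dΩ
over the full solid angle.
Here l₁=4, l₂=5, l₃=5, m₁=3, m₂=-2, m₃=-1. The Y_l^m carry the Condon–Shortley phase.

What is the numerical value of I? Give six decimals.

-0.048522

m-sum 0 ✓  L=14 even ✓  1≤5≤9 ✓
Π(2lᵢ+1) = 9×11×11 = 1089
triangle coeff Δ(4,5,5) = 1/3153150
Σ_t [0,4]: t=0:+1/69120 t=1:−1/1728 t=2:+1/576 t=3:−1/1728 t=4:+1/69120 = 7/11520
(3j)²=2/143 [(4 5 5; 0 0 0)], sign=-1
Σ_t [0,1]: t=0:+1/5184 t=1:−1/6912 = 1/20736
(3j)²=5/2574 [(4 5 5; 3 -2 -1)], sign=+1
⇒ 4πI² = 5/169
I = (-1)√(5/169/(4π)) = -0.04852178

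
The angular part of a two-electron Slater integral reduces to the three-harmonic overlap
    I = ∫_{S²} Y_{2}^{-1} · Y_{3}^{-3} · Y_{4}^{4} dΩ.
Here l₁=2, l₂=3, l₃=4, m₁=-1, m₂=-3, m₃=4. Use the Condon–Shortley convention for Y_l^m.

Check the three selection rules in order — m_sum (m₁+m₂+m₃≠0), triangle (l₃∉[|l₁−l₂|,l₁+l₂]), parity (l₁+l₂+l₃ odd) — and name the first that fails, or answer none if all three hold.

parity

Σmᵢ = 0  ✓
l₃∈[|l₁−l₂|,l₁+l₂]=[1,5], have l₃=4  ✓
Σlᵢ = 9 ⇒ odd  ✗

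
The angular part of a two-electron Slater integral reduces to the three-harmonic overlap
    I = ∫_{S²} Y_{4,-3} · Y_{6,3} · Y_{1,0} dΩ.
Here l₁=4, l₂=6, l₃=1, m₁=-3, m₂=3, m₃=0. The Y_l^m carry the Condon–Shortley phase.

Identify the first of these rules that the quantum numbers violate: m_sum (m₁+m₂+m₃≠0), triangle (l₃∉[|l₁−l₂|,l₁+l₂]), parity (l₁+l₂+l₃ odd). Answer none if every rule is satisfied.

triangle

Σmᵢ = 0  ✓
l₃∈[|l₁−l₂|,l₁+l₂]=[2,10], have l₃=1  ✗
Σlᵢ = 11 ⇒ odd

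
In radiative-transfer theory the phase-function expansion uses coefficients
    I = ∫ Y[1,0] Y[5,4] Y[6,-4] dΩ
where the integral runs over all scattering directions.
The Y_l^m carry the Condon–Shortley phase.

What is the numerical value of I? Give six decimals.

m-sum 0 ✓  L=12 even ✓  4≤6≤6 ✓
Π(2lᵢ+1) = 3×11×13 = 429
triangle coeff Δ(1,5,6) = 1/858
Σ_t [0,0]: t=0:+1/14400 = 1/14400
(3j)²=6/143 [(1 5 6; 0 0 0)], sign=+1
Σ_t [0,0]: t=0:+1/362880 = 1/362880
(3j)²=10/429 [(1 5 6; 0 4 -4)], sign=+1
⇒ 4πI² = 60/143
I = (+1)√(60/143/(4π)) = 0.18272698

0.182727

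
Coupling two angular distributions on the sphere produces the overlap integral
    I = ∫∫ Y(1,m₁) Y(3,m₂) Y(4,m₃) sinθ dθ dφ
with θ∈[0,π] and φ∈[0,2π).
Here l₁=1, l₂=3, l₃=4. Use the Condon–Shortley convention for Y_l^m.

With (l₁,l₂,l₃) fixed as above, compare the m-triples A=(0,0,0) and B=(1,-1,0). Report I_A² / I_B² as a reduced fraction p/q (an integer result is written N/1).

8/3

Same 1,3,4: normalisation and zero-m 3j drop out of the ratio.
A: Δ: 0! 2! 6! / 9! → 1/252; sum: t=0:+1/36 = 1/36; 3j²(1 3 4; 0 0 0) = Δ·Π!·Σ² = 4/63  (sign +1)
B: Δ: 0! 2! 6! / 9! → 1/252; sum: t=0:+1/96 = 1/96; 3j²(1 3 4; 1 -1 0) = Δ·Π!·Σ² = 1/42  (sign +1)
I_A²/I_B² = (4/63)/(1/42) = 8/3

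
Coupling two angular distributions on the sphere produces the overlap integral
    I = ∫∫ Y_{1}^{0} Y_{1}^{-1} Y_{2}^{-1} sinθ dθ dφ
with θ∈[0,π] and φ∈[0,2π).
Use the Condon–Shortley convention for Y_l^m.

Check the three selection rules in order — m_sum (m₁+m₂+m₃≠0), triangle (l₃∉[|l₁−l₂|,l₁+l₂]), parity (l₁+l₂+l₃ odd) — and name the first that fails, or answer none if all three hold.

m_sum

m₁+m₂+m₃ = 0 − 1 − 1 = -2  ✗
triangle: |1−1|=0 ≤ l₃=2 ≤ 1+1=2
parity: l₁+l₂+l₃ = 4 is even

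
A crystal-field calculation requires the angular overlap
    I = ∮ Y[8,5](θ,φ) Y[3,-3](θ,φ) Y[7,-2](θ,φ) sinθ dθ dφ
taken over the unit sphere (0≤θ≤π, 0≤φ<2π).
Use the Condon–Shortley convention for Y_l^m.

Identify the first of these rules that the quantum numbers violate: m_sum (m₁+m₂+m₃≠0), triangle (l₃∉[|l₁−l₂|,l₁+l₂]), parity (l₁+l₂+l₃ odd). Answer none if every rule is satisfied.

none

m₁+m₂+m₃ = 5 − 3 − 2 = 0  ✓
triangle: |8−3|=5 ≤ l₃=7 ≤ 8+3=11  ✓
parity: l₁+l₂+l₃ = 18 is even  ✓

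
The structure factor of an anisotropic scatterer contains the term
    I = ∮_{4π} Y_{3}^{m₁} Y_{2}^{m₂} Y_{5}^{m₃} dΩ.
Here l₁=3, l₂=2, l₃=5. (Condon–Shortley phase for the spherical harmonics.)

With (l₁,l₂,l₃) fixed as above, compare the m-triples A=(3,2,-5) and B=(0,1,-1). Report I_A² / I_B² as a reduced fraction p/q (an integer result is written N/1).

21/8

Shared (l₁,l₂,l₃)=(3,2,5): N and (l;000)² cancel in I_A²/I_B².
A: Δ = 0!·6!·4!/11! = 1/2310; Racah Σ t=0..0: t=0:+1/17280 = 1/17280; ⇒ 3j(3 2 5; 3 2 -5)² = 1/11, sgn +1
B: Δ = 0!·6!·4!/11! = 1/2310; Racah Σ t=0..0: t=0:+1/216 = 1/216; ⇒ 3j(3 2 5; 0 1 -1)² = 8/231, sgn +1
I_A²/I_B² = (1/11)/(8/231) = 21/8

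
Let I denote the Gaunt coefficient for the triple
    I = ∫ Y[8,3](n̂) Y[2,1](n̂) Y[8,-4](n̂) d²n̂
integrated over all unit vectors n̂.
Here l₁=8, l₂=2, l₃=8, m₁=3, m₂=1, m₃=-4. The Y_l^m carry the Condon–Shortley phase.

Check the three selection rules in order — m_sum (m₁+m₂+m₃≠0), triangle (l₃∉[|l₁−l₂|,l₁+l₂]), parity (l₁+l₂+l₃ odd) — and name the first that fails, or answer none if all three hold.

Σmᵢ = 0  ✓
l₃∈[|l₁−l₂|,l₁+l₂]=[6,10], have l₃=8  ✓
Σlᵢ = 18 ⇒ even  ✓

none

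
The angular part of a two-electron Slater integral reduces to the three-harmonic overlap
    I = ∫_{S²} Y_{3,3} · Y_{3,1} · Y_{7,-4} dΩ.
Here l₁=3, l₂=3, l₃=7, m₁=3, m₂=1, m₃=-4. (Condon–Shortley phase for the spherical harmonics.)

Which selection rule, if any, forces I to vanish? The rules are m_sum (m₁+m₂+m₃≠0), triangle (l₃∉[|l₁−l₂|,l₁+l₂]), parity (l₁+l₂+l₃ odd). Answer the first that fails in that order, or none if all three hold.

triangle

m₁+m₂+m₃ = 3 + 1 − 4 = 0  ✓
triangle: |3−3|=0 ≤ l₃=7 ≤ 3+3=6  ✗
parity: l₁+l₂+l₃ = 13 is odd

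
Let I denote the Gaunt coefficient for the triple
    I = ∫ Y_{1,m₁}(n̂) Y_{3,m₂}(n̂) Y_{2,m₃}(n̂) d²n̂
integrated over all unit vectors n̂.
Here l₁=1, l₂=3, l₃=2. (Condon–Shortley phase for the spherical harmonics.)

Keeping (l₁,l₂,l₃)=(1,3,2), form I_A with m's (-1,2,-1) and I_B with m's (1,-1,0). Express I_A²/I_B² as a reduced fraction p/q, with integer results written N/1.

5/3

l's match ⇒ only the (l;m) 3-j factors differ between A and B.
A: triangle coeff Δ(1,3,2) = 1/105; Σ_t [2,2]: t=2:+1/12 = 1/12; (3j)²=2/21 [(1 3 2; -1 2 -1)], sign=-1
B: triangle coeff Δ(1,3,2) = 1/105; Σ_t [0,0]: t=0:+1/8 = 1/8; (3j)²=2/35 [(1 3 2; 1 -1 0)], sign=+1
I_A²/I_B² = (2/21)/(2/35) = 5/3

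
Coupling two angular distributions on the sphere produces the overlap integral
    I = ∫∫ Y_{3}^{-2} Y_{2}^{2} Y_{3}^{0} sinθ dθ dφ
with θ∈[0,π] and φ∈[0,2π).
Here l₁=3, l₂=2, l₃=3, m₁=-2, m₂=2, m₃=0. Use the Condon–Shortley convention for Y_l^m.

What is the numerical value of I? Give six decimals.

-0.188063

Rules hold: Σm=0, L=8 even, 1≤3≤5.
N = 7·5·7 = 245
Δ = 2!·4!·2!/9! = 1/3780
Racah Σ t=0..2: t=0:+1/24 t=1:−1/4 t=2:+1/24 = -1/6
⇒ 3j(3 2 3; 0 0 0)² = 4/105, sgn +1
Racah Σ t=2..2: t=2:+1/24 = 1/24
⇒ 3j(3 2 3; -2 2 0)² = 1/21, sgn -1
4πI² = N·(3j₀)²·(3jₘ)² = 4/9
I = -1·√(0.444444/4π) = -0.18806319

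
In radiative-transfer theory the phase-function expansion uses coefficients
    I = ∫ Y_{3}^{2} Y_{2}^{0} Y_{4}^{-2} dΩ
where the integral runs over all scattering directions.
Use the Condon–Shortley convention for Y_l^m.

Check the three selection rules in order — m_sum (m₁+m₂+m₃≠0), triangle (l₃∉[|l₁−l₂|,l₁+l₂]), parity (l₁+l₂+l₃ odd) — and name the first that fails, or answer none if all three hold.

Σmᵢ = 0  ✓
l₃∈[|l₁−l₂|,l₁+l₂]=[1,5], have l₃=4  ✓
Σlᵢ = 9 ⇒ odd  ✗

parity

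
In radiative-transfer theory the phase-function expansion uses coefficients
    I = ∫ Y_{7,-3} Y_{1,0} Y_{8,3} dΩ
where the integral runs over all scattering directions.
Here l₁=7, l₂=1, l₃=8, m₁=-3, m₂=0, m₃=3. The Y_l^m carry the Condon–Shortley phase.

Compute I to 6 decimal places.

-0.226917

m-sum 0 ✓  L=16 even ✓  6≤8≤8 ✓
Π(2lᵢ+1) = 15×3×17 = 765
triangle coeff Δ(7,1,8) = 1/2040
Σ_t [0,0]: t=0:+1/25401600 = 1/25401600
(3j)²=8/255 [(7 1 8; 0 0 0)], sign=+1
Σ_t [0,0]: t=0:+1/87091200 = 1/87091200
(3j)²=11/408 [(7 1 8; -3 0 3)], sign=-1
⇒ 4πI² = 11/17
I = (-1)√(11/17/(4π)) = -0.22691696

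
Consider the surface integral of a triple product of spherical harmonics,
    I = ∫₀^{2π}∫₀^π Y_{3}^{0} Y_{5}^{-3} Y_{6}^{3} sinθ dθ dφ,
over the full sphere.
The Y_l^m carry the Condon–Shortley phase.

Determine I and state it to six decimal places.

0.036034

m-sum 0 ✓  L=14 even ✓  2≤6≤8 ✓
Π(2lᵢ+1) = 7×11×13 = 1001
triangle coeff Δ(3,5,6) = 1/675675
Σ_t [0,2]: t=0:+1/8640 t=1:−1/2304 t=2:+1/8640 = -7/34560
(3j)²=7/429 [(3 5 6; 0 0 0)], sign=-1
Σ_t [0,2]: t=0:+1/17280 t=1:−1/20160 t=2:+1/483840 = 1/96768
(3j)²=1/1001 [(3 5 6; 0 -3 3)], sign=-1
⇒ 4πI² = 7/429
I = (+1)√(7/429/(4π)) = 0.03603425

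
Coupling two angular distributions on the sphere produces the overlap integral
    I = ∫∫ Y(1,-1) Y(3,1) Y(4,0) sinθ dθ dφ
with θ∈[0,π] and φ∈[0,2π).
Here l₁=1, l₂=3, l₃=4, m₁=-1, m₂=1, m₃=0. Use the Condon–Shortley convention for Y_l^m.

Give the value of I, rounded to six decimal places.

m-sum 0 ✓  L=8 even ✓  2≤4≤4 ✓
Π(2lᵢ+1) = 3×7×9 = 189
triangle coeff Δ(1,3,4) = 1/252
Σ_t [0,0]: t=0:+1/36 = 1/36
(3j)²=4/63 [(1 3 4; 0 0 0)], sign=+1
Σ_t [0,0]: t=0:+1/96 = 1/96
(3j)²=1/42 [(1 3 4; -1 1 0)], sign=+1
⇒ 4πI² = 2/7
I = (+1)√(2/7/(4π)) = 0.15078601

0.150786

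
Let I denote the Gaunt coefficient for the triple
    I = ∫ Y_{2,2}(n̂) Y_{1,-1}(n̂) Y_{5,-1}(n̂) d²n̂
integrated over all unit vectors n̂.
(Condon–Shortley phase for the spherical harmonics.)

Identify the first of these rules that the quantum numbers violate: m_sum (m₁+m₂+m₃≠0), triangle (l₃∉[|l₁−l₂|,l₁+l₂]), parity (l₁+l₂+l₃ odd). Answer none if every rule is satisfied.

m₁+m₂+m₃ = 2 − 1 − 1 = 0  ✓
triangle: |2−1|=1 ≤ l₃=5 ≤ 2+1=3  ✗
parity: l₁+l₂+l₃ = 8 is even

triangle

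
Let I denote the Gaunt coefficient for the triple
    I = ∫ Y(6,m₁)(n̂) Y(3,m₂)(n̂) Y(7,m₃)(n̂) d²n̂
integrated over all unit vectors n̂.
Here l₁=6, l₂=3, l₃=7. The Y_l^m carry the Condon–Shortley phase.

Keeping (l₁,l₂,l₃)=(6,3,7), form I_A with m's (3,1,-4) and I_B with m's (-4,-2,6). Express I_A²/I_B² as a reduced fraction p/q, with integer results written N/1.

243/416

l's match ⇒ only the (l;m) 3-j factors differ between A and B.
A: triangle coeff Δ(6,3,7) = 1/2042040; Σ_t [0,2]: t=0:+1/1451520 t=1:−1/483840 t=2:+1/2903040 = -1/967680; (3j)²=81/6188 [(6 3 7; 3 1 -4)], sign=+1
B: triangle coeff Δ(6,3,7) = 1/2042040; Σ_t [0,1]: t=0:+1/43545600 t=1:−1/8709120 = -1/10886400; (3j)²=8/357 [(6 3 7; -4 -2 6)], sign=+1
I_A²/I_B² = (81/6188)/(8/357) = 243/416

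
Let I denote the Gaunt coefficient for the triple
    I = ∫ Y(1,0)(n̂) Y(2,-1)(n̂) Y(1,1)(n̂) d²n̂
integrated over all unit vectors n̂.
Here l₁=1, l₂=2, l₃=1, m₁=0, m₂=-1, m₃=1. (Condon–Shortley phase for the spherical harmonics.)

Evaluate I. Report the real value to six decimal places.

-0.218510

m-sum 0 ✓  L=4 even ✓  1≤1≤3 ✓
Π(2lᵢ+1) = 3×5×3 = 45
triangle coeff Δ(1,2,1) = 1/30
Σ_t [1,1]: t=1:−1/1 = -1/1
(3j)²=2/15 [(1 2 1; 0 0 0)], sign=+1
Σ_t [1,1]: t=1:−1/2 = -1/2
(3j)²=1/10 [(1 2 1; 0 -1 1)], sign=-1
⇒ 4πI² = 3/5
I = (-1)√(3/5/(4π)) = -0.21850969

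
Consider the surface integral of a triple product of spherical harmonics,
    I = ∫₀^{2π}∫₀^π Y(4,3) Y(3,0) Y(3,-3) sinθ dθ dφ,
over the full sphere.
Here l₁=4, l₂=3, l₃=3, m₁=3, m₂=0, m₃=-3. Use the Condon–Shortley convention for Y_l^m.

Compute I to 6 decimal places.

Checks pass: Σm=0; 10 even; l₃=3∈[1,7].
(2·4+1)(2·3+1)(2·3+1) = 441
Δ: 4! 4! 2! / 11! → 1/34650
sum: t=1:−1/72 t=2:+1/16 t=3:−1/72 = 5/144
3j²(4 3 3; 0 0 0) = Δ·Π!·Σ² = 2/77  (sign -1)
sum: t=1:−1/288 = -1/288
3j²(4 3 3; 3 0 -3) = Δ·Π!·Σ² = 1/22  (sign -1)
combine: 4πI² = 441·2/77·1/22 = 63/121
take √, sign +1: I = 0.20355073

0.203551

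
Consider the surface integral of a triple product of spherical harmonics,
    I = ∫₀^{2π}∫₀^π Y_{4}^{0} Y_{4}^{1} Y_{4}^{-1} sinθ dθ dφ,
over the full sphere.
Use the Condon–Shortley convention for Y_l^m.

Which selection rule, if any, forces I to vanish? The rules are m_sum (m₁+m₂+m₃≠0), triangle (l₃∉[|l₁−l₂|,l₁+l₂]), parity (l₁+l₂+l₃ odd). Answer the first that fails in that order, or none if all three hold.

none

m₁+m₂+m₃ = 0 + 1 − 1 = 0  ✓
triangle: |4−4|=0 ≤ l₃=4 ≤ 4+4=8  ✓
parity: l₁+l₂+l₃ = 12 is even  ✓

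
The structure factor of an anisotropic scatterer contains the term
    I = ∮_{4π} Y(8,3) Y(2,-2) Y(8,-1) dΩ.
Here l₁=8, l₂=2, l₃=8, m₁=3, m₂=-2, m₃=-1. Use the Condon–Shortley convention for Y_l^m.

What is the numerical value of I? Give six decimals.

Rules hold: Σm=0, L=18 even, 6≤8≤10.
N = 17·5·17 = 1445
Δ = 2!·14!·2!/19! = 1/348840
Racah Σ t=0..2: t=0:+1/116121600 t=1:−1/25401600 t=2:+1/116121600 = -1/45158400
⇒ 3j(8 2 8; 0 0 0)² = 24/1615, sgn -1
Racah Σ t=0..0: t=0:+1/174182400 = 1/174182400
⇒ 3j(8 2 8; 3 -2 -1)² = 77/3876, sgn -1
4πI² = N·(3j₀)²·(3jₘ)² = 154/361
I = +1·√(0.426593/4π) = 0.18424759

0.184248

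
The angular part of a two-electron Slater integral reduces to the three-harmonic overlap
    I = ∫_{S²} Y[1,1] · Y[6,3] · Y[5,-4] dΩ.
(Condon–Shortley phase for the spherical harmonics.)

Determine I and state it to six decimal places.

-0.070770

Checks pass: Σm=0; 12 even; l₃=5∈[5,7].
(2·1+1)(2·6+1)(2·5+1) = 429
Δ: 2! 0! 10! / 13! → 1/858
sum: t=1:−1/14400 = -1/14400
3j²(1 6 5; 0 0 0) = Δ·Π!·Σ² = 6/143  (sign +1)
sum: t=0:+1/725760 = 1/725760
3j²(1 6 5; 1 3 -4) = Δ·Π!·Σ² = 1/286  (sign -1)
combine: 4πI² = 429·6/143·1/286 = 9/143
take √, sign -1: I = -0.07076985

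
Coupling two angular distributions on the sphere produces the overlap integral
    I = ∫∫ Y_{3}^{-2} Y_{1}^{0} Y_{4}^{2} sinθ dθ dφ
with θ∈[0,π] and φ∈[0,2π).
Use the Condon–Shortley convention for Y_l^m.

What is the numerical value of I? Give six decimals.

0.213244

m-sum 0 ✓  L=8 even ✓  2≤4≤4 ✓
Π(2lᵢ+1) = 7×3×9 = 189
triangle coeff Δ(3,1,4) = 1/252
Σ_t [0,0]: t=0:+1/36 = 1/36
(3j)²=4/63 [(3 1 4; 0 0 0)], sign=+1
Σ_t [0,0]: t=0:+1/120 = 1/120
(3j)²=1/21 [(3 1 4; -2 0 2)], sign=+1
⇒ 4πI² = 4/7
I = (+1)√(4/7/(4π)) = 0.21324362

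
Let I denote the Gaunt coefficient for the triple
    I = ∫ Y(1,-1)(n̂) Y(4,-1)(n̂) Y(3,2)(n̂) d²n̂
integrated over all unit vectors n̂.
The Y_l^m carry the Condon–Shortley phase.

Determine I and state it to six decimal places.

-0.106622

Rules hold: Σm=0, L=8 even, 3≤3≤5.
N = 3·9·7 = 189
Δ = 2!·0!·6!/9! = 1/252
Racah Σ t=1..1: t=1:−1/36 = -1/36
⇒ 3j(1 4 3; 0 0 0)² = 4/63, sgn +1
Racah Σ t=2..2: t=2:+1/240 = 1/240
⇒ 3j(1 4 3; -1 -1 2)² = 1/84, sgn -1
4πI² = N·(3j₀)²·(3jₘ)² = 1/7
I = -1·√(0.142857/4π) = -0.10662181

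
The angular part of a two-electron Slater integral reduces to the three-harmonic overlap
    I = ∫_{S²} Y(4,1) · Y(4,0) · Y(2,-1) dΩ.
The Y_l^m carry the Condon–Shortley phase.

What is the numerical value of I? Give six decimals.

-0.044869

Rules hold: Σm=0, L=10 even, 0≤2≤8.
N = 9·9·5 = 405
Δ = 6!·2!·2!/11! = 1/13860
Racah Σ t=2..4: t=2:+1/192 t=3:−1/36 t=4:+1/192 = -5/288
⇒ 3j(4 4 2; 0 0 0)² = 20/693, sgn -1
Racah Σ t=2..3: t=2:+1/96 t=3:−1/72 = -1/288
⇒ 3j(4 4 2; 1 0 -1)² = 1/462, sgn +1
4πI² = N·(3j₀)²·(3jₘ)² = 150/5929
I = -1·√(0.0252994/4π) = -0.04486937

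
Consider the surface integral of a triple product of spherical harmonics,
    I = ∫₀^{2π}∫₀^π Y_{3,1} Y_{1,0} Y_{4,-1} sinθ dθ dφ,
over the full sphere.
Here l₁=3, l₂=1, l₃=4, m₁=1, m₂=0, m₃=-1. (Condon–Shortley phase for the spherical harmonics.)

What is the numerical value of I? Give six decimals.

-0.238414

Checks pass: Σm=0; 8 even; l₃=4∈[2,4].
(2·3+1)(2·1+1)(2·4+1) = 189
Δ: 0! 6! 2! / 9! → 1/252
sum: t=0:+1/36 = 1/36
3j²(3 1 4; 0 0 0) = Δ·Π!·Σ² = 4/63  (sign +1)
sum: t=0:+1/48 = 1/48
3j²(3 1 4; 1 0 -1) = Δ·Π!·Σ² = 5/84  (sign -1)
combine: 4πI² = 189·4/63·5/84 = 5/7
take √, sign -1: I = -0.23841361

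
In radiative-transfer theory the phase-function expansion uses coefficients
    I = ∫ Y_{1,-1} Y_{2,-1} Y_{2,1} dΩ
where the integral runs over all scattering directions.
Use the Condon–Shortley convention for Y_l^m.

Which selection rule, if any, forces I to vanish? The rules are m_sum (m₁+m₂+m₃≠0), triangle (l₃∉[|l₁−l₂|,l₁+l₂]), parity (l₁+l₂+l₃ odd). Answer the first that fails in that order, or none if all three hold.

m_sum

m₁+m₂+m₃ = -1 − 1 + 1 = -1  ✗
triangle: |1−2|=1 ≤ l₃=2 ≤ 1+2=3
parity: l₁+l₂+l₃ = 5 is odd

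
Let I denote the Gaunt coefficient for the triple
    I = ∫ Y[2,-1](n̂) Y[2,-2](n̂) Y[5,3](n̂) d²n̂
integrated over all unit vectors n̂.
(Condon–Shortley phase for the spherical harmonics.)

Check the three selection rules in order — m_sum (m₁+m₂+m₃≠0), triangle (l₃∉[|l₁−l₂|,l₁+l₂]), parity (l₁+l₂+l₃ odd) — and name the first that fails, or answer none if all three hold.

azimuthal sum: -1 − 2 + 3 = 0  ✓
0 ≤ 5 ≤ 4 (triangle on l)  ✗
L = 2 + 2 + 5 = 9 (odd)

triangle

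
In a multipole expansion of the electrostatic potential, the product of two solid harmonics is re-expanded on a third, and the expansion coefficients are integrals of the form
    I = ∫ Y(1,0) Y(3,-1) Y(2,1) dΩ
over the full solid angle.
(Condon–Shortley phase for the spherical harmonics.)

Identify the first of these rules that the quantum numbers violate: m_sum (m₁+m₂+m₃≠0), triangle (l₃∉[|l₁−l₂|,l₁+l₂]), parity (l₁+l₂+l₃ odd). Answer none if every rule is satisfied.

azimuthal sum: 0 − 1 + 1 = 0  ✓
2 ≤ 2 ≤ 4 (triangle on l)  ✓
L = 1 + 3 + 2 = 6 (even)  ✓

none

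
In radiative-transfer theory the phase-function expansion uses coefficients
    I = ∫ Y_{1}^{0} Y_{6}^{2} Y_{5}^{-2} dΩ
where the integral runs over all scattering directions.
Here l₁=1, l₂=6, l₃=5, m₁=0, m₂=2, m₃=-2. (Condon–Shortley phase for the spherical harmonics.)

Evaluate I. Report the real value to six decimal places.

0.231133

Checks pass: Σm=0; 12 even; l₃=5∈[5,7].
(2·1+1)(2·6+1)(2·5+1) = 429
Δ: 2! 0! 10! / 13! → 1/858
sum: t=1:−1/14400 = -1/14400
3j²(1 6 5; 0 0 0) = Δ·Π!·Σ² = 6/143  (sign +1)
sum: t=1:−1/30240 = -1/30240
3j²(1 6 5; 0 2 -2) = Δ·Π!·Σ² = 16/429  (sign +1)
combine: 4πI² = 429·6/143·16/429 = 96/143
take √, sign +1: I = 0.23113338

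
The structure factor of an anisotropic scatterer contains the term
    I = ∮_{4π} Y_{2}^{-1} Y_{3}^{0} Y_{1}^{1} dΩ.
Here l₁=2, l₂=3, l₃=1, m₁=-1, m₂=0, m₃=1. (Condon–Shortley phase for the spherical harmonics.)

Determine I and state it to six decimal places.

Rules hold: Σm=0, L=6 even, 1≤1≤5.
N = 5·7·3 = 105
Δ = 4!·0!·2!/7! = 1/105
Racah Σ t=2..2: t=2:+1/4 = 1/4
⇒ 3j(2 3 1; 0 0 0)² = 3/35, sgn -1
Racah Σ t=3..3: t=3:−1/12 = -1/12
⇒ 3j(2 3 1; -1 0 1)² = 1/35, sgn -1
4πI² = N·(3j₀)²·(3jₘ)² = 9/35
I = +1·√(0.257143/4π) = 0.14304817

0.143048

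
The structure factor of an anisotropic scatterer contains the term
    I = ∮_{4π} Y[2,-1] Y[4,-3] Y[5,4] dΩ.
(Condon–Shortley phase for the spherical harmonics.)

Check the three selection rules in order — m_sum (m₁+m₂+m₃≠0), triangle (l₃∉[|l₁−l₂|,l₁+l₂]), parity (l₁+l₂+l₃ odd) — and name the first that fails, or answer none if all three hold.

parity

azimuthal sum: -1 − 3 + 4 = 0  ✓
2 ≤ 5 ≤ 6 (triangle on l)  ✓
L = 2 + 4 + 5 = 11 (odd)  ✗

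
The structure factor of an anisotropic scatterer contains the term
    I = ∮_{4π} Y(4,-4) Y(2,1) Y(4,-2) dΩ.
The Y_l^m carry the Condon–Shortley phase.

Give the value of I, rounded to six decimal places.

Σmᵢ = -5 ≠ 0, so the φ-integral vanishes; I = 0

0.000000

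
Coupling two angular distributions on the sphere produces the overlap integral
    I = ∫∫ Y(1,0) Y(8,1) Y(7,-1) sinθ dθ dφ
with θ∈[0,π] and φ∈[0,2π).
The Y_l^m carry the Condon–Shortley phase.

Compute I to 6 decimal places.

-0.242860

Rules hold: Σm=0, L=16 even, 7≤7≤9.
N = 3·17·15 = 765
Δ = 2!·0!·14!/17! = 1/2040
Racah Σ t=1..1: t=1:−1/25401600 = -1/25401600
⇒ 3j(1 8 7; 0 0 0)² = 8/255, sgn +1
Racah Σ t=1..1: t=1:−1/29030400 = -1/29030400
⇒ 3j(1 8 7; 0 1 -1)² = 21/680, sgn -1
4πI² = N·(3j₀)²·(3jₘ)² = 63/85
I = -1·√(0.741176/4π) = -0.24285994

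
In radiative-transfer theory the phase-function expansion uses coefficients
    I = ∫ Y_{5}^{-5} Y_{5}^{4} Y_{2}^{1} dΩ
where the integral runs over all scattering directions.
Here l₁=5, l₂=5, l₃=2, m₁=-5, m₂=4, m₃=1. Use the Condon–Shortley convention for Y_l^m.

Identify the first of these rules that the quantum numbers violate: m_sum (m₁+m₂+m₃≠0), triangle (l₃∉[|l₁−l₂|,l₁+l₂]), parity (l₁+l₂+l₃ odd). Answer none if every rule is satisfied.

m₁+m₂+m₃ = -5 + 4 + 1 = 0  ✓
triangle: |5−5|=0 ≤ l₃=2 ≤ 5+5=10  ✓
parity: l₁+l₂+l₃ = 12 is even  ✓

none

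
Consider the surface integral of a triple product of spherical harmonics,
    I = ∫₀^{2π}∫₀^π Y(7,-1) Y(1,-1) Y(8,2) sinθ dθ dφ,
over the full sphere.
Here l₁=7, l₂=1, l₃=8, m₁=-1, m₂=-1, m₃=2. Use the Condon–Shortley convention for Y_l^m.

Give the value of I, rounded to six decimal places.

Checks pass: Σm=0; 16 even; l₃=8∈[6,8].
(2·7+1)(2·1+1)(2·8+1) = 765
Δ: 0! 14! 2! / 17! → 1/2040
sum: t=0:+1/25401600 = 1/25401600
3j²(7 1 8; 0 0 0) = Δ·Π!·Σ² = 8/255  (sign +1)
sum: t=0:+1/58060800 = 1/58060800
3j²(7 1 8; -1 -1 2) = Δ·Π!·Σ² = 3/136  (sign +1)
combine: 4πI² = 765·8/255·3/136 = 9/17
take √, sign +1: I = 0.20525411

0.205254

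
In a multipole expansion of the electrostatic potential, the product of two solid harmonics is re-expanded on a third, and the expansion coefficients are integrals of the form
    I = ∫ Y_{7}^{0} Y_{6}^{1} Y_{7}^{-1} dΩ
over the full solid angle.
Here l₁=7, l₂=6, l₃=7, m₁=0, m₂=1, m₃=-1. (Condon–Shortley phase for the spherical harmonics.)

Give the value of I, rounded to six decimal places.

m-sum 0 ✓  L=20 even ✓  1≤7≤13 ✓
Π(2lᵢ+1) = 15×13×15 = 2925
triangle coeff Δ(7,6,7) = 1/2444321880
Σ_t [0,6]: t=0:+1/2612736000 t=1:−1/20736000 t=2:+1/1658880 t=3:−1/746496 t=4:+1/1658880 t=5:−1/20736000 t=6:+1/2612736000 = -1/4354560
(3j)²=1000/138567 [(7 6 7; 0 0 0)], sign=+1
Σ_t [1,6]: t=1:−1/124416000 t=2:+1/4147200 t=3:−1/995328 t=4:+1/1244160 t=5:−1/8294400 t=6:+1/435456000 = -1/11612160
(3j)²=125/92378 [(7 6 7; 0 1 -1)], sign=-1
⇒ 4πI² = 4687500/164109517
I = (-1)√(4687500/164109517/(4π)) = -0.04767589

-0.047676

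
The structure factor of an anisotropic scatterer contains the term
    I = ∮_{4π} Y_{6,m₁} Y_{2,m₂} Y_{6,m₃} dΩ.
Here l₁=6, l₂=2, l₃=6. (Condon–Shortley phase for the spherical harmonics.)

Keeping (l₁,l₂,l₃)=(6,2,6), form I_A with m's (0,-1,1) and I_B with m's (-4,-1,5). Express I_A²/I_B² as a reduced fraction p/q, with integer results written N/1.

Same 6,2,6: normalisation and zero-m 3j drop out of the ratio.
A: Δ: 2! 10! 2! / 15! → 1/90090; sum: t=0:+1/34560 t=1:−1/28800 = -1/172800; 3j²(6 2 6; 0 -1 1) = Δ·Π!·Σ² = 1/1430  (sign +1)
B: Δ: 2! 10! 2! / 15! → 1/90090; sum: t=0:+1/7257600 t=1:−1/725760 = -1/806400; 3j²(6 2 6; -4 -1 5) = Δ·Π!·Σ² = 27/910  (sign +1)
I_A²/I_B² = (1/1430)/(27/910) = 7/297

7/297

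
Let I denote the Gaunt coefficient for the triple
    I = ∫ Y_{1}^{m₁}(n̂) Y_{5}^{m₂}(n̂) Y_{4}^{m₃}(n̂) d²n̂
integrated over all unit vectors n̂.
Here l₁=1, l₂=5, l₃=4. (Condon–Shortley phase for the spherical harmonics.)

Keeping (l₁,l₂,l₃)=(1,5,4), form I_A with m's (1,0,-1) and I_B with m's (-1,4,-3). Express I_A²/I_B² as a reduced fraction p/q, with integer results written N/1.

5/18

l's match ⇒ only the (l;m) 3-j factors differ between A and B.
A: triangle coeff Δ(1,5,4) = 1/495; Σ_t [0,0]: t=0:+1/1440 = 1/1440; (3j)²=2/99 [(1 5 4; 1 0 -1)], sign=-1
B: triangle coeff Δ(1,5,4) = 1/495; Σ_t [2,2]: t=2:+1/10080 = 1/10080; (3j)²=4/55 [(1 5 4; -1 4 -3)], sign=-1
I_A²/I_B² = (2/99)/(4/55) = 5/18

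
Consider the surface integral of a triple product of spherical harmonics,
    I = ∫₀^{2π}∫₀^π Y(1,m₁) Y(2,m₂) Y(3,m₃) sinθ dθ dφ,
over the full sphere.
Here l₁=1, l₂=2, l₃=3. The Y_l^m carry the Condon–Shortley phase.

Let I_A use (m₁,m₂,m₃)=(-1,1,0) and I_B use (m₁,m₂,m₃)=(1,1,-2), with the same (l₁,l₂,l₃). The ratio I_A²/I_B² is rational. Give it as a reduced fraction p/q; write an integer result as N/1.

3/10

Same 1,2,3: normalisation and zero-m 3j drop out of the ratio.
A: Δ: 0! 2! 4! / 7! → 1/105; sum: t=0:+1/12 = 1/12; 3j²(1 2 3; -1 1 0) = Δ·Π!·Σ² = 1/35  (sign -1)
B: Δ: 0! 2! 4! / 7! → 1/105; sum: t=0:+1/12 = 1/12; 3j²(1 2 3; 1 1 -2) = Δ·Π!·Σ² = 2/21  (sign -1)
I_A²/I_B² = (1/35)/(2/21) = 3/10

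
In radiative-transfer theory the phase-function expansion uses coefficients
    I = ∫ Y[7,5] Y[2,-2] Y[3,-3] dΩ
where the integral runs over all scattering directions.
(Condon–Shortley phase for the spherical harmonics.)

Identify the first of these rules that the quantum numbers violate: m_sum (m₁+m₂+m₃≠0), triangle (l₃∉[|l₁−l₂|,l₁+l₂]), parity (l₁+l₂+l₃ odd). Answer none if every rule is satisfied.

triangle

azimuthal sum: 5 − 2 − 3 = 0  ✓
5 ≤ 3 ≤ 9 (triangle on l)  ✗
L = 7 + 2 + 3 = 12 (even)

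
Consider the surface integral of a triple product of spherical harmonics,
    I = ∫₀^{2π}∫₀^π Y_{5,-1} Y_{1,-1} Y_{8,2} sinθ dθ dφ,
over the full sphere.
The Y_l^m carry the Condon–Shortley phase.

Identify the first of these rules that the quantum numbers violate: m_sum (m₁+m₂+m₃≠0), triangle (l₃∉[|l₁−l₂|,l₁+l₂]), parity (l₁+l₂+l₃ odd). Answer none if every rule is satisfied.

Σmᵢ = 0  ✓
l₃∈[|l₁−l₂|,l₁+l₂]=[4,6], have l₃=8  ✗
Σlᵢ = 14 ⇒ even

triangle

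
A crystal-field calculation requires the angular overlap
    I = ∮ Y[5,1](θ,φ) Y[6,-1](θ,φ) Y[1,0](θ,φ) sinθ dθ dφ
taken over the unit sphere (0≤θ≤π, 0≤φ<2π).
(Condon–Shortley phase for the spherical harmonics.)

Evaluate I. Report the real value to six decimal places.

m-sum 0 ✓  L=12 even ✓  1≤1≤11 ✓
Π(2lᵢ+1) = 11×13×3 = 429
triangle coeff Δ(5,6,1) = 1/858
Σ_t [5,5]: t=5:−1/14400 = -1/14400
(3j)²=6/143 [(5 6 1; 0 0 0)], sign=+1
Σ_t [4,4]: t=4:+1/17280 = 1/17280
(3j)²=35/858 [(5 6 1; 1 -1 0)], sign=-1
⇒ 4πI² = 105/143
I = (-1)√(105/143/(4π)) = -0.24172507

-0.241725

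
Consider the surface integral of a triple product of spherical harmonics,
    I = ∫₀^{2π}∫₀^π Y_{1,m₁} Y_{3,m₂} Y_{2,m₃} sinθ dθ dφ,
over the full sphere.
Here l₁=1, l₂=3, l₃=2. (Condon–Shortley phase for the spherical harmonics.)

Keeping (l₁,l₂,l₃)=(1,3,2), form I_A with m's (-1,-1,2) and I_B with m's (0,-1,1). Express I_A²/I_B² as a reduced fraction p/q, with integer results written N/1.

1/8

l's match ⇒ only the (l;m) 3-j factors differ between A and B.
A: triangle coeff Δ(1,3,2) = 1/105; Σ_t [2,2]: t=2:+1/48 = 1/48; (3j)²=1/105 [(1 3 2; -1 -1 2)], sign=+1
B: triangle coeff Δ(1,3,2) = 1/105; Σ_t [1,1]: t=1:−1/6 = -1/6; (3j)²=8/105 [(1 3 2; 0 -1 1)], sign=+1
I_A²/I_B² = (1/105)/(8/105) = 1/8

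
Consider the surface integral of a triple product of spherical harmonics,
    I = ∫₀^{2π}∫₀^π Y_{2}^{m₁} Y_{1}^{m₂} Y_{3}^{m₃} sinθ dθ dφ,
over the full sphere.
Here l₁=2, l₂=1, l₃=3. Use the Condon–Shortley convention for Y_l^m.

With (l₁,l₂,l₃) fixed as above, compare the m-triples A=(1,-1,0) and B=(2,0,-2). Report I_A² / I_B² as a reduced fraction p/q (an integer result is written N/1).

3/5

Shared (l₁,l₂,l₃)=(2,1,3): N and (l;000)² cancel in I_A²/I_B².
A: Δ = 0!·4!·2!/7! = 1/105; Racah Σ t=0..0: t=0:+1/12 = 1/12; ⇒ 3j(2 1 3; 1 -1 0)² = 1/35, sgn -1
B: Δ = 0!·4!·2!/7! = 1/105; Racah Σ t=0..0: t=0:+1/24 = 1/24; ⇒ 3j(2 1 3; 2 0 -2)² = 1/21, sgn -1
I_A²/I_B² = (1/35)/(1/21) = 3/5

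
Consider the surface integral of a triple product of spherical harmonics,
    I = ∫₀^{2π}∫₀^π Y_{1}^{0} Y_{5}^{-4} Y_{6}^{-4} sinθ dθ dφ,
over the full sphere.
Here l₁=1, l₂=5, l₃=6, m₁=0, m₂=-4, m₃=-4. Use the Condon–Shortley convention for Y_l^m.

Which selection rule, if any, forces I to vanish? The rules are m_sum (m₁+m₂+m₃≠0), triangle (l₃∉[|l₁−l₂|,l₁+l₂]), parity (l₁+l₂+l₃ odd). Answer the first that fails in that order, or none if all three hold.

Σmᵢ = -8  ✗
l₃∈[|l₁−l₂|,l₁+l₂]=[4,6], have l₃=6
Σlᵢ = 12 ⇒ even

m_sum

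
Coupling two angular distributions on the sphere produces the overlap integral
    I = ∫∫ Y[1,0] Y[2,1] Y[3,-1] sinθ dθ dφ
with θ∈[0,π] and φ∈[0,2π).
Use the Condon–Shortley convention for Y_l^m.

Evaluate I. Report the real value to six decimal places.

Rules hold: Σm=0, L=6 even, 1≤3≤3.
N = 3·5·7 = 105
Δ = 0!·2!·4!/7! = 1/105
Racah Σ t=0..0: t=0:+1/4 = 1/4
⇒ 3j(1 2 3; 0 0 0)² = 3/35, sgn -1
Racah Σ t=0..0: t=0:+1/6 = 1/6
⇒ 3j(1 2 3; 0 1 -1)² = 8/105, sgn +1
4πI² = N·(3j₀)²·(3jₘ)² = 24/35
I = -1·√(0.685714/4π) = -0.23359668

-0.233597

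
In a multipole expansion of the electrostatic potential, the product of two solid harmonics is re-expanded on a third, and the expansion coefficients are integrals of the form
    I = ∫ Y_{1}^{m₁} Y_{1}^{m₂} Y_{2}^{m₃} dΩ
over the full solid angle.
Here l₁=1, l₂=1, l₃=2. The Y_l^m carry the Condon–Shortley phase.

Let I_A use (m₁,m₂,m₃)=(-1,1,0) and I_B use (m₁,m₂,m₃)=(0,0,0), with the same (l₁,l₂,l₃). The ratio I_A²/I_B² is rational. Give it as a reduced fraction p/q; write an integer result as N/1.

1/4

Same 1,1,2: normalisation and zero-m 3j drop out of the ratio.
A: Δ: 0! 2! 2! / 5! → 1/30; sum: t=0:+1/4 = 1/4; 3j²(1 1 2; -1 1 0) = Δ·Π!·Σ² = 1/30  (sign +1)
B: Δ: 0! 2! 2! / 5! → 1/30; sum: t=0:+1/1 = 1/1; 3j²(1 1 2; 0 0 0) = Δ·Π!·Σ² = 2/15  (sign +1)
I_A²/I_B² = (1/30)/(2/15) = 1/4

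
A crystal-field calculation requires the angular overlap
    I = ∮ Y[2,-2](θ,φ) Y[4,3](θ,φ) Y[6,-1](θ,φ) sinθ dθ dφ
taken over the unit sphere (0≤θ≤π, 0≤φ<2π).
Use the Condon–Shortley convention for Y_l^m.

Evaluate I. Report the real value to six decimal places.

m-sum 0 ✓  L=12 even ✓  2≤6≤6 ✓
Π(2lᵢ+1) = 5×9×13 = 585
triangle coeff Δ(2,4,6) = 1/6435
Σ_t [0,0]: t=0:+1/2304 = 1/2304
(3j)²=5/143 [(2 4 6; 0 0 0)], sign=+1
Σ_t [0,0]: t=0:+1/120960 = 1/120960
(3j)²=1/1287 [(2 4 6; -2 3 -1)], sign=-1
⇒ 4πI² = 25/1573
I = (-1)√(25/1573/(4π)) = -0.03556319

-0.035563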